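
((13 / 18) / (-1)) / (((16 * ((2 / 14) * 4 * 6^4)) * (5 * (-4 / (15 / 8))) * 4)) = 91 / 63700992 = 0.00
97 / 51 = 1.90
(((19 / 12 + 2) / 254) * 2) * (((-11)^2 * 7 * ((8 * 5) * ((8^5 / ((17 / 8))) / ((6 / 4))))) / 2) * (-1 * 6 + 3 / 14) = -61377085440 / 2159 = -28428478.67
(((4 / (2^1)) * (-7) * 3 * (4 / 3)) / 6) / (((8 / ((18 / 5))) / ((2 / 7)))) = -6 / 5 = -1.20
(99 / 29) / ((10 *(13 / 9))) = 891 / 3770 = 0.24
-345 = -345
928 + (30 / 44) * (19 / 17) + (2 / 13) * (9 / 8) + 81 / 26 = 9063259 / 9724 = 932.05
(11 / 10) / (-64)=-11 / 640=-0.02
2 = 2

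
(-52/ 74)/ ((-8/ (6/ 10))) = 39/ 740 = 0.05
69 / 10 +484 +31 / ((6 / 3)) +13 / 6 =15257 / 30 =508.57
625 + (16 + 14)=655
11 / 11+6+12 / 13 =103 / 13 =7.92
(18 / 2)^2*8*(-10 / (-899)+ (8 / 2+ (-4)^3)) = -34946640 / 899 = -38872.79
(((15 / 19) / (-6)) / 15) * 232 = -116 / 57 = -2.04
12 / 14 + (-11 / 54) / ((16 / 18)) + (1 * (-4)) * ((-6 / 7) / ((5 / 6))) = 7967 / 1680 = 4.74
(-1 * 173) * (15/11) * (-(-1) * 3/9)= -865/11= -78.64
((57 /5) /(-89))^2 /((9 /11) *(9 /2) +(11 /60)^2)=0.00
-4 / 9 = -0.44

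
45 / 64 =0.70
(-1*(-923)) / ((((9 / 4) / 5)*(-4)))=-4615 / 9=-512.78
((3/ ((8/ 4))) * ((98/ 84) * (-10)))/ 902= -35/ 1804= -0.02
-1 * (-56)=56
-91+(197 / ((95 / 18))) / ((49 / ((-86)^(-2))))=-1566489517 / 17214190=-91.00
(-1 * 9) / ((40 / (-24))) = 27 / 5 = 5.40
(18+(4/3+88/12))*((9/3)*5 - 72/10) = 208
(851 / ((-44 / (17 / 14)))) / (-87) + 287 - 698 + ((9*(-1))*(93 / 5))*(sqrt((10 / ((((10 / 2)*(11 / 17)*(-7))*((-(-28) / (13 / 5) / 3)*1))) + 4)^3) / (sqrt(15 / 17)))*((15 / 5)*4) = -17490789*sqrt(23446434) / 5187875 - 22011845 / 53592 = -16735.92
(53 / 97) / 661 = 53 / 64117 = 0.00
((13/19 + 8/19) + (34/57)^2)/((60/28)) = 0.68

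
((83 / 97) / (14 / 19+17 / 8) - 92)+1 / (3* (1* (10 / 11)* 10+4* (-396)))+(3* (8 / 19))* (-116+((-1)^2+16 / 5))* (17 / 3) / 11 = -8374751440361 / 50925370540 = -164.45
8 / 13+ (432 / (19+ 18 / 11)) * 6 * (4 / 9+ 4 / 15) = 1326968 / 14755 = 89.93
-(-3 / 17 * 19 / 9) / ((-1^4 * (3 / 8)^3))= -9728 / 1377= -7.06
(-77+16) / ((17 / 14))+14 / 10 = -4151 / 85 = -48.84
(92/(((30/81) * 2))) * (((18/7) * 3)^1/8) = 16767/140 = 119.76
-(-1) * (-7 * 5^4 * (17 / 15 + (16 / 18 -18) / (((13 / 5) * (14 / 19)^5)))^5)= 120982460000982953076025911032716036807746857 / 1310273587554368080675351041146880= 92333739419.11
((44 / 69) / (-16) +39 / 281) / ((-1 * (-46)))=7673 / 3567576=0.00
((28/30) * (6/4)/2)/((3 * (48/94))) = 329/720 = 0.46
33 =33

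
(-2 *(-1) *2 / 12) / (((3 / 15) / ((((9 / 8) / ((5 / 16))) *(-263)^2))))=415014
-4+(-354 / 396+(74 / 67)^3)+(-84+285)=3919520293 / 19850358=197.45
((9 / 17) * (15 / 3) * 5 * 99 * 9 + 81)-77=200543 / 17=11796.65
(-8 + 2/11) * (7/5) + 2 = -492/55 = -8.95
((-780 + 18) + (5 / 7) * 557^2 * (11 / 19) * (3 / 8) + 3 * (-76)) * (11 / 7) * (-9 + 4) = -2757574875 / 7448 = -370243.67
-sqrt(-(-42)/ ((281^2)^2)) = -sqrt(42)/ 78961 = -0.00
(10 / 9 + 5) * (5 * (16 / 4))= 1100 / 9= 122.22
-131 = -131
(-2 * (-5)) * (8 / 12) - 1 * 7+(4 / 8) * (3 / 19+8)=427 / 114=3.75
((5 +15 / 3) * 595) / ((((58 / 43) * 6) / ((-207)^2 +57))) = 914791675 / 29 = 31544540.52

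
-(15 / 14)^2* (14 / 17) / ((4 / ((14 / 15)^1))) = -15 / 68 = -0.22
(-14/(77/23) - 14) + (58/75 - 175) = -158737/825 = -192.41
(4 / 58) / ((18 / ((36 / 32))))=1 / 232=0.00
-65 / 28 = -2.32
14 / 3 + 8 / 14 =110 / 21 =5.24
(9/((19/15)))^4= 332150625/130321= 2548.71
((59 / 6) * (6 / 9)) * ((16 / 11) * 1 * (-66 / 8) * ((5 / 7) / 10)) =-5.62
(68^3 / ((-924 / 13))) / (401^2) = -1021904 / 37145031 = -0.03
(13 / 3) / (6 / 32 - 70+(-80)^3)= -208 / 24579351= -0.00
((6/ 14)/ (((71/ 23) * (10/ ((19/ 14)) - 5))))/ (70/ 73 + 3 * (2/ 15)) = 31901/ 739536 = 0.04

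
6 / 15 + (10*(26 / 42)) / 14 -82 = -59651 / 735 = -81.16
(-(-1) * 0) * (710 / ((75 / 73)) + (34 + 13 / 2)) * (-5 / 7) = 0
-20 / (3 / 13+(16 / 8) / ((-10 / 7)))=17.11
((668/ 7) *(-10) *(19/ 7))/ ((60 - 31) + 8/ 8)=-12692/ 147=-86.34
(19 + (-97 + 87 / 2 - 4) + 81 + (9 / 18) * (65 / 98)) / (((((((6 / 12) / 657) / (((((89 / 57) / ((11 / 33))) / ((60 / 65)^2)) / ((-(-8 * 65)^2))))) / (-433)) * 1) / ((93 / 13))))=439272896547 / 123934720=3544.39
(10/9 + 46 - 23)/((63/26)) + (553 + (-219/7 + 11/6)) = 604987/1134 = 533.50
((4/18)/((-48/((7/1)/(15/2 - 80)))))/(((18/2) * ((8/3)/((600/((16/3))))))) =35/16704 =0.00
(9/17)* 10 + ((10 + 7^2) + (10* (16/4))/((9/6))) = 4639/51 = 90.96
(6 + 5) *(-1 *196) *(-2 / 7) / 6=308 / 3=102.67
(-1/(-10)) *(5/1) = 1/2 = 0.50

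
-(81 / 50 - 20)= 919 / 50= 18.38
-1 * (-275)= 275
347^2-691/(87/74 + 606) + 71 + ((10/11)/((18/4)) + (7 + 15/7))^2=867195131979670/7192689273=120566.19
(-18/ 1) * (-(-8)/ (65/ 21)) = -46.52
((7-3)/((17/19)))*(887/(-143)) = -67412/2431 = -27.73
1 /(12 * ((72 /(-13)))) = -13 /864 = -0.02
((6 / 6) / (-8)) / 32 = -1 / 256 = -0.00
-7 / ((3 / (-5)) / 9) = 105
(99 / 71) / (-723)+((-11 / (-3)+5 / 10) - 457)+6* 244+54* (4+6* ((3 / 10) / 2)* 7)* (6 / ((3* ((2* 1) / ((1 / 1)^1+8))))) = 6016.96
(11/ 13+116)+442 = 7265/ 13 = 558.85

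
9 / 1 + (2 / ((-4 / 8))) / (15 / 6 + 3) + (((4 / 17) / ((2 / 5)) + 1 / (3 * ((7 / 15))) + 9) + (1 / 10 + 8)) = 349179 / 13090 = 26.68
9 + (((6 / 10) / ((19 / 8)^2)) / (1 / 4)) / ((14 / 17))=9.52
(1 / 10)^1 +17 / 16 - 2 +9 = 653 / 80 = 8.16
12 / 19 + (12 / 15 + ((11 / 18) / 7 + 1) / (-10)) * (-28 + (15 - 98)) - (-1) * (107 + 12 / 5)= 265739 / 7980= 33.30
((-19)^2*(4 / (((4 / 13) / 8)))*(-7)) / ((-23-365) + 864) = -9386 / 17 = -552.12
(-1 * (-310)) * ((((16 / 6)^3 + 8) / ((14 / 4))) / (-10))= -6448 / 27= -238.81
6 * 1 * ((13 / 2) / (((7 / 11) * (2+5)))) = 429 / 49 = 8.76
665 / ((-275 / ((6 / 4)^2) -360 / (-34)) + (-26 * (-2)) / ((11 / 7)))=-159885 / 18884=-8.47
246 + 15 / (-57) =4669 / 19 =245.74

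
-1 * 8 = -8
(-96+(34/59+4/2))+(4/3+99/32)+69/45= -2476961/28320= -87.46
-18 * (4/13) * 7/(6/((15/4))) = -315/13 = -24.23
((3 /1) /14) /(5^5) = 3 /43750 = 0.00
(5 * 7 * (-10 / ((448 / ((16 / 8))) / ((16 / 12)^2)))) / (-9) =0.31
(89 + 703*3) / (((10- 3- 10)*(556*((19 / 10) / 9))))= -6.24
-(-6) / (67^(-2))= 26934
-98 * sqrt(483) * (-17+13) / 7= 56 * sqrt(483)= 1230.73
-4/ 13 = -0.31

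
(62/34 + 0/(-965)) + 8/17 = 39/17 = 2.29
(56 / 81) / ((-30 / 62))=-1736 / 1215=-1.43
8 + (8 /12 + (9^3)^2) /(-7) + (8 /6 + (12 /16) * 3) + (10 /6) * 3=-6375907 /84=-75903.65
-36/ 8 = -9/ 2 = -4.50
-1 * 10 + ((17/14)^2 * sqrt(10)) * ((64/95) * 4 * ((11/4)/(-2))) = -25432 * sqrt(10)/4655 - 10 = -27.28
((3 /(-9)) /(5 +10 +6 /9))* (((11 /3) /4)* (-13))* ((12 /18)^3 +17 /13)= 6193 /15228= 0.41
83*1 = 83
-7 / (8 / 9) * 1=-63 / 8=-7.88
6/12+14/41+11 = 11.84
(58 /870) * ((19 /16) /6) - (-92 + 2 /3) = 131539 /1440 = 91.35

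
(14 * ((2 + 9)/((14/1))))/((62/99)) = 1089/62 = 17.56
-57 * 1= -57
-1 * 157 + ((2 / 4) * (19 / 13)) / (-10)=-40839 / 260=-157.07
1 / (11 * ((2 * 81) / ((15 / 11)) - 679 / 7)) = 5 / 1199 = 0.00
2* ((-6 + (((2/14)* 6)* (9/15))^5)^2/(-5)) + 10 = -58313335008596998/13792736767578125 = -4.23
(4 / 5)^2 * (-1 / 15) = -16 / 375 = -0.04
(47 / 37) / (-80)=-47 / 2960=-0.02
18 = 18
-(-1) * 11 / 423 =11 / 423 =0.03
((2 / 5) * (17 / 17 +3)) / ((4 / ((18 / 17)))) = 36 / 85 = 0.42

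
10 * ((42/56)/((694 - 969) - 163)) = -5/292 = -0.02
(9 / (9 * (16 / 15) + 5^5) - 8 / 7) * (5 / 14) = -89335 / 219422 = -0.41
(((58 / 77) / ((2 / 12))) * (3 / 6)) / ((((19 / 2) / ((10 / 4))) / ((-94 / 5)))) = -16356 / 1463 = -11.18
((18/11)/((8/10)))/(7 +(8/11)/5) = 0.29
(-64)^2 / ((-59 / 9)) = -36864 / 59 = -624.81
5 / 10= 1 / 2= 0.50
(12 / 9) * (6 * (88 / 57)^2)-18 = 3470 / 3249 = 1.07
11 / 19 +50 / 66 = 838 / 627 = 1.34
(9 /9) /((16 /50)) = 25 /8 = 3.12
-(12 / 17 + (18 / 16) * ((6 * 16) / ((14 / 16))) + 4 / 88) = -325103 / 2618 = -124.18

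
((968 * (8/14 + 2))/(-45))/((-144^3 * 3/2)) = 0.00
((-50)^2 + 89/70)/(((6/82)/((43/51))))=102893969/3570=28821.84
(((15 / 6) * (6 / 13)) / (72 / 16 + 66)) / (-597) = -0.00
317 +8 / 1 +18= 343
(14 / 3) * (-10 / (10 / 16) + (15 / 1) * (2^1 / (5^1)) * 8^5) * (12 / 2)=5504576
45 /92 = 0.49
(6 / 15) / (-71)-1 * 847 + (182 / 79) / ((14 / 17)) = -23675818 / 28045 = -844.21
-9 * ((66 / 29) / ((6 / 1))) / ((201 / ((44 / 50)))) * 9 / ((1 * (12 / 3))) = -3267 / 97150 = -0.03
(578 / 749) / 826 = 289 / 309337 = 0.00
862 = 862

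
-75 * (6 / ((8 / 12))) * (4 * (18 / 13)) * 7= -340200 / 13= -26169.23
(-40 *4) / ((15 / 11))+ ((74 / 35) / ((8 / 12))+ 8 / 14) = -113.59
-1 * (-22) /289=22 /289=0.08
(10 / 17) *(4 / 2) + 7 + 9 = 17.18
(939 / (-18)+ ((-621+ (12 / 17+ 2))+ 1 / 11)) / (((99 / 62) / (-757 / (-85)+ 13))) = -8683178182 / 944163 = -9196.69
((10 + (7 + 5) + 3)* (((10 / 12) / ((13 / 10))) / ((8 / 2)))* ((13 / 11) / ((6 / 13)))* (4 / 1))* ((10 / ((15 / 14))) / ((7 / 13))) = 211250 / 297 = 711.28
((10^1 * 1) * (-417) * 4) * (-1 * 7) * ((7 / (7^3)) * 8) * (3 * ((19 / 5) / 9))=169024 / 7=24146.29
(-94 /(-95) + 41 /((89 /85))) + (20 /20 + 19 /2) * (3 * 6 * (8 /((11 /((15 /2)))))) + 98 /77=99731921 /93005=1072.33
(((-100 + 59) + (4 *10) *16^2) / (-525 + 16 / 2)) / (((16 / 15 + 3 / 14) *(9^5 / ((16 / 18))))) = -121520 / 524177973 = -0.00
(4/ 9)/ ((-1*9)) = -4/ 81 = -0.05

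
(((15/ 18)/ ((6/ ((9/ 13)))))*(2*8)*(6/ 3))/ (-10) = -4/ 13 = -0.31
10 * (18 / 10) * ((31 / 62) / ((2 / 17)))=153 / 2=76.50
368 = 368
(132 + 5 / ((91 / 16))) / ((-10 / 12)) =-72552 / 455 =-159.45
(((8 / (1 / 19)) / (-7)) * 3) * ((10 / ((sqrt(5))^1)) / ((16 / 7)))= -57 * sqrt(5)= -127.46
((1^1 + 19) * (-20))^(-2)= 0.00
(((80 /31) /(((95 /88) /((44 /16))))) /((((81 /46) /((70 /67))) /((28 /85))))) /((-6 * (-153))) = 0.00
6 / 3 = 2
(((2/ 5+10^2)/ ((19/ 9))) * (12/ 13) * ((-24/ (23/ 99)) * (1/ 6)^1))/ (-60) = 1789128/ 142025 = 12.60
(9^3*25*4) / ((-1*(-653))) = 72900 / 653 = 111.64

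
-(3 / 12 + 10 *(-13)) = 129.75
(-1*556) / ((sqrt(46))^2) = -278 / 23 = -12.09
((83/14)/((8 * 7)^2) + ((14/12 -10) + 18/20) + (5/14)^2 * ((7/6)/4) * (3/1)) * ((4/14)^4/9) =-5149831/889426440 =-0.01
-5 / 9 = -0.56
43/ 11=3.91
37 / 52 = 0.71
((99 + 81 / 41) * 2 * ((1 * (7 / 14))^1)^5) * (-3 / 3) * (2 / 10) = -207 / 164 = -1.26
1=1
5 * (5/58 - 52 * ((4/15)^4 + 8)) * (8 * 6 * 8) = -78207934144/97875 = -799059.35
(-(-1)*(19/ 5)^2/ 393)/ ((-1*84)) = -361/ 825300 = -0.00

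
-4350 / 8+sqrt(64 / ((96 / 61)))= -2175 / 4+sqrt(366) / 3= -537.37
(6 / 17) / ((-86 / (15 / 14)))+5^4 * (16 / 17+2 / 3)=1814845 / 1806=1004.90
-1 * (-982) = 982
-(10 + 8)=-18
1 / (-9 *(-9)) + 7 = 568 / 81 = 7.01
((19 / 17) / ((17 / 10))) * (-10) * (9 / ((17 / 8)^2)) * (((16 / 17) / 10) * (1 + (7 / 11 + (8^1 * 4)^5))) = -646306710220800 / 15618427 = -41381037.30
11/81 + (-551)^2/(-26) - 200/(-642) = -11676.51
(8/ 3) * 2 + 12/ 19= 340/ 57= 5.96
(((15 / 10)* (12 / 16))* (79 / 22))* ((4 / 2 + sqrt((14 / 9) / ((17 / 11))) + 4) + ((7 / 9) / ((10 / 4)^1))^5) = 237* sqrt(2618) / 2992 + 43754409673 / 1804275000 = 28.30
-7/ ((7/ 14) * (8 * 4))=-7/ 16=-0.44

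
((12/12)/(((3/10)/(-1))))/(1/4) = -40/3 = -13.33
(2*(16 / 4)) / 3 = 2.67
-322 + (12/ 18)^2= -2894/ 9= -321.56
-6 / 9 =-2 / 3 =-0.67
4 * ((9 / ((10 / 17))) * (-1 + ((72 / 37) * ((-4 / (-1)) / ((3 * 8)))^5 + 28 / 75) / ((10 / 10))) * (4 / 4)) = -1063843 / 27750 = -38.34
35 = 35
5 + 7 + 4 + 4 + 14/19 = 394/19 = 20.74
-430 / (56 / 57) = -12255 / 28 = -437.68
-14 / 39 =-0.36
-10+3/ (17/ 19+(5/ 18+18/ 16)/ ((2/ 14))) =-142466/ 14657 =-9.72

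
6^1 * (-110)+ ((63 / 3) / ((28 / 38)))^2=609 / 4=152.25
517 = 517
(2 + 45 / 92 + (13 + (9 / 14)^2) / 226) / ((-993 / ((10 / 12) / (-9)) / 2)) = 4327355 / 9105087096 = 0.00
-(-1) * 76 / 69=76 / 69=1.10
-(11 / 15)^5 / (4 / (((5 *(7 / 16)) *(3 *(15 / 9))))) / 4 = -1127357 / 7776000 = -0.14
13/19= 0.68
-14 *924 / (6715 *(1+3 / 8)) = -9408 / 6715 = -1.40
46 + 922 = 968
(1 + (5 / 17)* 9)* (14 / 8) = 217 / 34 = 6.38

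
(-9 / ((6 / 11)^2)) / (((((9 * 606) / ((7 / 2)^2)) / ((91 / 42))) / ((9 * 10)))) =-385385 / 29088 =-13.25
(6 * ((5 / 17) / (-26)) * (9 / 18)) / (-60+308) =-15 / 109616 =-0.00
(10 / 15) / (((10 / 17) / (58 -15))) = 48.73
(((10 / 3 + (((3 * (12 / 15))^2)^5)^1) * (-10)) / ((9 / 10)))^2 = 552642066789927042593344 / 111236572265625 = 4968168791.38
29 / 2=14.50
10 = 10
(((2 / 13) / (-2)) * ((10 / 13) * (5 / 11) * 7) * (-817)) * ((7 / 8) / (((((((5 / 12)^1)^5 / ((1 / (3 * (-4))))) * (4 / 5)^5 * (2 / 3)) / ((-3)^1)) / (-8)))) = -729601425 / 7436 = -98117.46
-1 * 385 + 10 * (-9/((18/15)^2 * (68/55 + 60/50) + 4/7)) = -7992215/19634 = -407.06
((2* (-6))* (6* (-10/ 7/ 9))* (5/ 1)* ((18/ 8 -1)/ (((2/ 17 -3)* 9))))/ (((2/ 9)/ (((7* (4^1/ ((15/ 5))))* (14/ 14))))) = -17000/ 147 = -115.65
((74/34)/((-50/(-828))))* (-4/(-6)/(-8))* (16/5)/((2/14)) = -142968/2125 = -67.28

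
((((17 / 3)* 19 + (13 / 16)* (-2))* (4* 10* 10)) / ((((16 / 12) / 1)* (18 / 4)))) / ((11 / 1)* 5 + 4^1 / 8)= 127250 / 999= 127.38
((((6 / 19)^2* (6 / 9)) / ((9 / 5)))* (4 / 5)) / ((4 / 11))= 88 / 1083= 0.08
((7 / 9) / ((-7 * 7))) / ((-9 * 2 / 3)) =1 / 378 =0.00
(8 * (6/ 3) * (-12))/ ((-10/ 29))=2784/ 5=556.80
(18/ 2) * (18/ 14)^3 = 6561/ 343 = 19.13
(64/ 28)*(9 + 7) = 256/ 7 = 36.57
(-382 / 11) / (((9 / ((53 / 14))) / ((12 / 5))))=-40492 / 1155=-35.06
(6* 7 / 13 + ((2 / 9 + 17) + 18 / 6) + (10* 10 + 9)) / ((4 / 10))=77485 / 234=331.13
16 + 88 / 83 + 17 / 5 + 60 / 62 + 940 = 12368771 / 12865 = 961.43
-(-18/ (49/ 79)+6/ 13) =18192/ 637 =28.56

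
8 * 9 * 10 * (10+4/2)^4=14929920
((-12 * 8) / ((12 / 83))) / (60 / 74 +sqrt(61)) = 737040 / 82609 - 909016 * sqrt(61) / 82609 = -77.02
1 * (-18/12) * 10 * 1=-15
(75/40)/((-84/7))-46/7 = -1507/224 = -6.73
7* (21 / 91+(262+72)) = 2339.62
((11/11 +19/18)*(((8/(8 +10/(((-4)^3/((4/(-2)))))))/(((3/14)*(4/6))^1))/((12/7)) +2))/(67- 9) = 6253/29754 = 0.21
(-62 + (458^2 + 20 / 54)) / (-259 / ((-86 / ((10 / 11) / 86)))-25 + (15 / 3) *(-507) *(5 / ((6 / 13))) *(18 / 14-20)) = 403055400286 / 987764994495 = 0.41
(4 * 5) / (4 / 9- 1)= -36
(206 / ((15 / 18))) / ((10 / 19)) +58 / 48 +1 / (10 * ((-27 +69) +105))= 13844137 / 29400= 470.89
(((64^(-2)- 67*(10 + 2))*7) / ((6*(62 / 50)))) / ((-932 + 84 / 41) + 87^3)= -4725717605 / 4108002975744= -0.00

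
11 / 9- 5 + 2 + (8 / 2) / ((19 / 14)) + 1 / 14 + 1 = 5365 / 2394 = 2.24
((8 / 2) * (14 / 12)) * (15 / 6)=35 / 3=11.67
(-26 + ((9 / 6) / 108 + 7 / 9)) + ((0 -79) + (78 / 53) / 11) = -1456211 / 13992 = -104.07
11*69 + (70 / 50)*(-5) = 752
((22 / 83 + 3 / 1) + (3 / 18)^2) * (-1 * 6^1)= -9839 / 498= -19.76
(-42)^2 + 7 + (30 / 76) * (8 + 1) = 67433 / 38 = 1774.55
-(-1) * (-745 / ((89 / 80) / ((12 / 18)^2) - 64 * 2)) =238400 / 40159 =5.94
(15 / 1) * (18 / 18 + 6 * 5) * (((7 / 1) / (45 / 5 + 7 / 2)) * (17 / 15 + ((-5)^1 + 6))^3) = 14221312 / 5625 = 2528.23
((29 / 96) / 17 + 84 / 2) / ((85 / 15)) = 68573 / 9248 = 7.41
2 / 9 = 0.22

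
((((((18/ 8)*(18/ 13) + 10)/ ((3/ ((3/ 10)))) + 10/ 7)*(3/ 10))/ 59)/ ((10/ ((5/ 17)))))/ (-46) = -0.00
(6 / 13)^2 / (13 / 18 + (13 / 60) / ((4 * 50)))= 0.29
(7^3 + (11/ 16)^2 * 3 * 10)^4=4369048748491295521/ 268435456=16275974916.26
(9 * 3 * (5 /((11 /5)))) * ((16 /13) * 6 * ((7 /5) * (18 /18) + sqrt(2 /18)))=8640 /11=785.45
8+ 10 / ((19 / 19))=18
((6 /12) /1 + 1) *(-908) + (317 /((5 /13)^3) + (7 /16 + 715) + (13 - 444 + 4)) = 8996059 /2000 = 4498.03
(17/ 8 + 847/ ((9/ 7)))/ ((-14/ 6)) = -47585/ 168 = -283.24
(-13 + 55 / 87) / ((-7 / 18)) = 6456 / 203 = 31.80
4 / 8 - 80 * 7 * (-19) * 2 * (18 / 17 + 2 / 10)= 910801 / 34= 26788.26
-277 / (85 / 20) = -1108 / 17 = -65.18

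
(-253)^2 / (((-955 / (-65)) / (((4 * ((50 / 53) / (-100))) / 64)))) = -832117 / 323936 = -2.57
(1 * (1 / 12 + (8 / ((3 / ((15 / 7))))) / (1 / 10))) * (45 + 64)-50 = 6187.65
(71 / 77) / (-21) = -71 / 1617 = -0.04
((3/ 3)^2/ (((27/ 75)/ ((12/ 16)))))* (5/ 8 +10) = 2125/ 96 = 22.14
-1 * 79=-79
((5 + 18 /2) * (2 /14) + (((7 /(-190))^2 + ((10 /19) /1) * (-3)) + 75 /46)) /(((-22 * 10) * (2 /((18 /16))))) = -15340293 /2922656000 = -0.01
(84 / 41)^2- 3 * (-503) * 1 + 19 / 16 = 40730899 / 26896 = 1514.39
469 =469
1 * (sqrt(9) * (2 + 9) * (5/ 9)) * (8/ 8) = 55/ 3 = 18.33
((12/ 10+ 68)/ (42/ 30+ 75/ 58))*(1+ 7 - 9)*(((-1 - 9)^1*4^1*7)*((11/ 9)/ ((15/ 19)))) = 21352352/ 1917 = 11138.42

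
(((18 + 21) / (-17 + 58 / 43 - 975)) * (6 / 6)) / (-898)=1677 / 38253004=0.00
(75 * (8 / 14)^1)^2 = 90000 / 49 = 1836.73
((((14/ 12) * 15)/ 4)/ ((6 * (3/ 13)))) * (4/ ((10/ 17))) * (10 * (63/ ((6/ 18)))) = 162435/ 4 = 40608.75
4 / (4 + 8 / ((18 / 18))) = 1 / 3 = 0.33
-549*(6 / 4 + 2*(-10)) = 20313 / 2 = 10156.50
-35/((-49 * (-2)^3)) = -5/56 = -0.09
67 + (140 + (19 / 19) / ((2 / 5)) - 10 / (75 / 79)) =5969 / 30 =198.97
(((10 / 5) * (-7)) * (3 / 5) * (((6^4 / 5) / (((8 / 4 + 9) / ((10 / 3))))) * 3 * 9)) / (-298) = 489888 / 8195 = 59.78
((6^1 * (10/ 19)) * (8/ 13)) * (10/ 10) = 480/ 247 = 1.94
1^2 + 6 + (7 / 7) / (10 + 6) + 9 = 257 / 16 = 16.06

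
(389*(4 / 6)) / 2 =129.67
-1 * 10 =-10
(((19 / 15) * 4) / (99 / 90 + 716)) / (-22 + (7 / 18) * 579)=304 / 8741449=0.00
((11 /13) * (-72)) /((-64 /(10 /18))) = 55 /104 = 0.53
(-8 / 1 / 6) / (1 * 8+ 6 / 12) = -8 / 51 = -0.16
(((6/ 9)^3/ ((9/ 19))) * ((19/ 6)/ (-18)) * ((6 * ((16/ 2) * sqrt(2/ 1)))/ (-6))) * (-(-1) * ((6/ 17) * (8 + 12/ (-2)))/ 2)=11552 * sqrt(2)/ 37179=0.44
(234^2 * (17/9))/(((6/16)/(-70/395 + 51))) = 1107369120/79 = 14017330.63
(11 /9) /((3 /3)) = 11 /9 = 1.22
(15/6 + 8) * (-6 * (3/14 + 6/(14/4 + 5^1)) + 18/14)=-756/17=-44.47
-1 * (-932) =932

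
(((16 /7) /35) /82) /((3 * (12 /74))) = 148 /90405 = 0.00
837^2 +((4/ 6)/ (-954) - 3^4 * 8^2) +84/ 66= 10946075308/ 15741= 695386.27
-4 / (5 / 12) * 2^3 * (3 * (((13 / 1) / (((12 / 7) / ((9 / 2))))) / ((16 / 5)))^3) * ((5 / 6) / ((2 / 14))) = -53409344625 / 32768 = -1629923.85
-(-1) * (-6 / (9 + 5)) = -3 / 7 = -0.43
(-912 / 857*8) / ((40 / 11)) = -10032 / 4285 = -2.34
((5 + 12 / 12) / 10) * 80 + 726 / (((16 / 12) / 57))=62169 / 2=31084.50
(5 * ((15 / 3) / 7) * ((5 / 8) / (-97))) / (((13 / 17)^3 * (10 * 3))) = -122825 / 71604624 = -0.00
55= 55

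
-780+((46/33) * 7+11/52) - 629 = -2400737/1716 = -1399.03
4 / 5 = 0.80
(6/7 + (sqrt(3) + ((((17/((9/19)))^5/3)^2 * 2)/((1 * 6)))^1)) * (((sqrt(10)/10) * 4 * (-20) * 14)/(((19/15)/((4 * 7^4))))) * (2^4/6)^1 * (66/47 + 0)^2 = -257395381700578680991318575862835200 * sqrt(10)/439031484283113-187420907520 * sqrt(30)/41971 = -1853980168896902357199.60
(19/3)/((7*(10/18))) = 57/35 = 1.63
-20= -20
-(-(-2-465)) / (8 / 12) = -1401 / 2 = -700.50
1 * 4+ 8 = 12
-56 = -56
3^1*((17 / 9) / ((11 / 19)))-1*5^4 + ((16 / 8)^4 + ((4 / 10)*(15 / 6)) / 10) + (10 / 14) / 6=-691837 / 1155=-598.99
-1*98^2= -9604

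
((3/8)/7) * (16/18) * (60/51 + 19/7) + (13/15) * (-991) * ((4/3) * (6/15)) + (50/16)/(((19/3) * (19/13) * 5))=-457.81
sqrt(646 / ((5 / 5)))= sqrt(646)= 25.42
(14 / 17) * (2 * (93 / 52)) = 651 / 221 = 2.95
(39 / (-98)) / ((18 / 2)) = -13 / 294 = -0.04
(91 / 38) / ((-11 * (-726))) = 91 / 303468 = 0.00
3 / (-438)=-1 / 146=-0.01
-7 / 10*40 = -28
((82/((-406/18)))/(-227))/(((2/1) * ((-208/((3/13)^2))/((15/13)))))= -49815/21057911056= -0.00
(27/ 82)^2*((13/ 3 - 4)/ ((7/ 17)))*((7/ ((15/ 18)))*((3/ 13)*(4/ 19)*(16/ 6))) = 198288/ 2076035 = 0.10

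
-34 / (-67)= 34 / 67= 0.51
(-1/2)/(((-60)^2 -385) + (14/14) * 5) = -1/6440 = -0.00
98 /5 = 19.60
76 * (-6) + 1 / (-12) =-456.08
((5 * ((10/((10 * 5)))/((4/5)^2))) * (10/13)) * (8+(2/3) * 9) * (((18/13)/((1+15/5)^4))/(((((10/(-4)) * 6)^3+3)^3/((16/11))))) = -875/253425059137536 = -0.00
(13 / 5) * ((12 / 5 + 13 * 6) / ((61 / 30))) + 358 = 140546 / 305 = 460.81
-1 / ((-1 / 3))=3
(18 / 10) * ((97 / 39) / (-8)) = -291 / 520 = -0.56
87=87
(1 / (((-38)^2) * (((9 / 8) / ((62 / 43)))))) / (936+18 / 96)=0.00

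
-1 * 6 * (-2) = 12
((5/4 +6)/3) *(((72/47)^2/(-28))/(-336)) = 261/432964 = 0.00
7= 7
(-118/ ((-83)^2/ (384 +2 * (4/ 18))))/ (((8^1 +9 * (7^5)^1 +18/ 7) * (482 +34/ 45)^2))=-16076025/ 86067042959168414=-0.00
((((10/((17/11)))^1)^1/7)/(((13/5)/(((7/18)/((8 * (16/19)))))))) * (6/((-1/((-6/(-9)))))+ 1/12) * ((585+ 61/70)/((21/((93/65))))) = -12488382643/3892202496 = -3.21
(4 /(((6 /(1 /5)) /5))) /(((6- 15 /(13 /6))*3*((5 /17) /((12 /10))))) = -221 /225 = -0.98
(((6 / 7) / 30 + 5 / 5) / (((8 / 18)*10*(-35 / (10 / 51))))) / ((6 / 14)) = -9 / 2975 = -0.00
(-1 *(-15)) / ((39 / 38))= 190 / 13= 14.62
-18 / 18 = -1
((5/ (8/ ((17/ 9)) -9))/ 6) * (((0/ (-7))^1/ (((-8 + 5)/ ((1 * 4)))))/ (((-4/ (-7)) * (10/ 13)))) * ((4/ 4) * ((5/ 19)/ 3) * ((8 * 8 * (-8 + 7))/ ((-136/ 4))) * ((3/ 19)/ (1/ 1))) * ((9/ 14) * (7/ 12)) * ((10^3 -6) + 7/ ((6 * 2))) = 0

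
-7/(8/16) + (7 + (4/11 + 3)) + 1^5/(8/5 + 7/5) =-109/33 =-3.30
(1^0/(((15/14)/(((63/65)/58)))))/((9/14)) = 686/28275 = 0.02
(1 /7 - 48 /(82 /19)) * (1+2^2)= -15755 /287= -54.90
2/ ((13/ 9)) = 18/ 13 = 1.38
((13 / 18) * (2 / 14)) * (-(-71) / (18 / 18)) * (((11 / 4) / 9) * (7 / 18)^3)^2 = 1877056181 / 793437161472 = 0.00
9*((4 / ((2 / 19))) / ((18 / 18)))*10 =3420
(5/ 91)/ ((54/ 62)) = 155/ 2457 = 0.06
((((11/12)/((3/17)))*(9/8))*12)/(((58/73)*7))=40953/3248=12.61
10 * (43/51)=430/51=8.43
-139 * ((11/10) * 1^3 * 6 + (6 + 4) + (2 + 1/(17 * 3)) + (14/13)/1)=-9075866/3315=-2737.82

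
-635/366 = -1.73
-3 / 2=-1.50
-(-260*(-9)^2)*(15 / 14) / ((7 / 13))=2053350 / 49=41905.10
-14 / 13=-1.08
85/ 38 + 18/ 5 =1109/ 190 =5.84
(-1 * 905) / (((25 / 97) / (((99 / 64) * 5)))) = -1738143 / 64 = -27158.48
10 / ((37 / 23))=230 / 37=6.22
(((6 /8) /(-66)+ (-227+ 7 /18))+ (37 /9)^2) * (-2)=1494893 /3564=419.44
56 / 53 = 1.06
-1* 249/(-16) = 249/16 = 15.56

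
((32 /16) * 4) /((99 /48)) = 3.88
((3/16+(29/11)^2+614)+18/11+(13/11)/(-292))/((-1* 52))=-88014871/7349056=-11.98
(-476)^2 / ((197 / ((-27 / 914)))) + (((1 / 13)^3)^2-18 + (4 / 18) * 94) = -121578774447809 / 3910975087149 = -31.09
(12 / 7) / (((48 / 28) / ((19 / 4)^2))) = 361 / 16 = 22.56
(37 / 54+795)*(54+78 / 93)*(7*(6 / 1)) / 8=127826825 / 558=229080.33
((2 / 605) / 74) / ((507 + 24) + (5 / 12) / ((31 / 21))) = 124 / 1474701415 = 0.00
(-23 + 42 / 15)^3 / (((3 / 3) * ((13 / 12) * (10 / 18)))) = -13695.08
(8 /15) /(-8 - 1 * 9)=-8 /255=-0.03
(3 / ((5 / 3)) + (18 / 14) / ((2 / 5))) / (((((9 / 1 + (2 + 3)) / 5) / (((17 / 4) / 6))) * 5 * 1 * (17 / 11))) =0.16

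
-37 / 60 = -0.62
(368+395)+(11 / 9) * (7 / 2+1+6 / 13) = 59987 / 78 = 769.06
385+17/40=15417/40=385.42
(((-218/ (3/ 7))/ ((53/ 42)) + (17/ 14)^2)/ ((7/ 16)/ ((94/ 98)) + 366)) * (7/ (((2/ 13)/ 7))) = -5098216994/ 14605475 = -349.06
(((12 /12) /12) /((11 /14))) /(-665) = -1 /6270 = -0.00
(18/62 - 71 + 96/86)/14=-46384/9331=-4.97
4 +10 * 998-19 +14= 9979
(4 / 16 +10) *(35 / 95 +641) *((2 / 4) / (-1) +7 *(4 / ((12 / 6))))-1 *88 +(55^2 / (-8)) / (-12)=161775787 / 1824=88692.87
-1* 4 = -4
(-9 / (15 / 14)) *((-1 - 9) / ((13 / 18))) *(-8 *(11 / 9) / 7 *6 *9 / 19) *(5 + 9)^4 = -4381267968 / 247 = -17737927.00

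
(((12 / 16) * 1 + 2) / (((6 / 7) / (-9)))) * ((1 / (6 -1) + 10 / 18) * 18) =-3927 / 10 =-392.70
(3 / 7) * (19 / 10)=57 / 70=0.81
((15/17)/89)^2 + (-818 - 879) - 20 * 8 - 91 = -4459300987/2289169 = -1948.00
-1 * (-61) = 61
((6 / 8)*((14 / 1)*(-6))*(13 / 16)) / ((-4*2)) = 819 / 128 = 6.40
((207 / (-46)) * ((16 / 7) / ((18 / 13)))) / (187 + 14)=-52 / 1407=-0.04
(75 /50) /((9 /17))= 17 /6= 2.83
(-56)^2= 3136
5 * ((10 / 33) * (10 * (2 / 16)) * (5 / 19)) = 0.50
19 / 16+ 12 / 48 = 23 / 16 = 1.44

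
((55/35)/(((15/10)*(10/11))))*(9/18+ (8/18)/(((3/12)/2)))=8833/1890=4.67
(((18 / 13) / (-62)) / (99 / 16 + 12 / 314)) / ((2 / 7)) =-26376 / 2100839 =-0.01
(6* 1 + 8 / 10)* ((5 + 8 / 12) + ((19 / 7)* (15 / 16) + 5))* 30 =75463 / 28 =2695.11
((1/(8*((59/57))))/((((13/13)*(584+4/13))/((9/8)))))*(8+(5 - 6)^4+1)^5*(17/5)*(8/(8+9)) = 463125/12449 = 37.20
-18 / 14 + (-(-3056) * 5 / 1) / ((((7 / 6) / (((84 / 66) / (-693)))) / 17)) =-148901 / 363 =-410.20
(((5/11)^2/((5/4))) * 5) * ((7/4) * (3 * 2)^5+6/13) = 11246.66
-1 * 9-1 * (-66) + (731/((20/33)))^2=581941929/400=1454854.82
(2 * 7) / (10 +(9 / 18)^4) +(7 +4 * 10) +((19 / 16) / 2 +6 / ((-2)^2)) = 37157 / 736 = 50.49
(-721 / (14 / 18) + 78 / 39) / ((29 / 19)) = -17575 / 29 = -606.03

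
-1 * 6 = -6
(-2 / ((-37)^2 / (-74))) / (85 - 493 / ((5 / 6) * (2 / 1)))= -10 / 19499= -0.00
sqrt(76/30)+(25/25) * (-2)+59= sqrt(570)/15+57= 58.59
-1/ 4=-0.25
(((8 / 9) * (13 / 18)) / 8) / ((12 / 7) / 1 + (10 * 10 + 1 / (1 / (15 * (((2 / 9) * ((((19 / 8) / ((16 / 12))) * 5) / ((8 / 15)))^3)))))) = 381681664 / 74315028347451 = 0.00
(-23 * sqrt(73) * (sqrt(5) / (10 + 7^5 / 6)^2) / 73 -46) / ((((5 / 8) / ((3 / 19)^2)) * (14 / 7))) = -1656 / 1805 -29808 * sqrt(365) / 37486574461085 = -0.92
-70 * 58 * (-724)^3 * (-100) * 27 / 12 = -346676377824000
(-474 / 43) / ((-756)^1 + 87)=158 / 9589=0.02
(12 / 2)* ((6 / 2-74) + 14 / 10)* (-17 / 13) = 35496 / 65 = 546.09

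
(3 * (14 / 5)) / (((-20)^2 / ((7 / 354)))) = 49 / 118000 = 0.00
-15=-15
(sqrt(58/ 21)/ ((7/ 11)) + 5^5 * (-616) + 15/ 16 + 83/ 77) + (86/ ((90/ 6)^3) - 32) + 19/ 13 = -104055490406999/ 54054000 + 11 * sqrt(1218)/ 147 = -1925025.89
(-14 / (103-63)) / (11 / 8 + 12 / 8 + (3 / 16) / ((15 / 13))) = -28 / 243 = -0.12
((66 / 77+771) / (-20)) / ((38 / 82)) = -221523 / 2660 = -83.28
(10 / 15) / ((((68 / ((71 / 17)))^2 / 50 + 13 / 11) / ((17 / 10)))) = 4713335 / 26964519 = 0.17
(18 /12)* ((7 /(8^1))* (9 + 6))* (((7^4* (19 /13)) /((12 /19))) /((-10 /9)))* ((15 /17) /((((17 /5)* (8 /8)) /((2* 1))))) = -12286337175 /240448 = -51097.69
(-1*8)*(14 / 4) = -28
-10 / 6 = -5 / 3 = -1.67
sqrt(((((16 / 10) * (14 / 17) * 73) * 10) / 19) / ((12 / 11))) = 2 * sqrt(10893498) / 969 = 6.81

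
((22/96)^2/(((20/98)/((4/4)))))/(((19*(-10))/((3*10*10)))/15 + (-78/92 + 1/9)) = -681835/2063872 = -0.33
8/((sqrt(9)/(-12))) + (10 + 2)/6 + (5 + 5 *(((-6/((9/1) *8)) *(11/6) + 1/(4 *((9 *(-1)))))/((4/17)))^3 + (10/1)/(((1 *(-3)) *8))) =-661119385/23887872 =-27.68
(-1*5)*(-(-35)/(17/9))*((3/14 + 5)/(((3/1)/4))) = -10950/17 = -644.12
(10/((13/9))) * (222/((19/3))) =59940/247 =242.67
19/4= 4.75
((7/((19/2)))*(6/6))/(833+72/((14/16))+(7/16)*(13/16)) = 0.00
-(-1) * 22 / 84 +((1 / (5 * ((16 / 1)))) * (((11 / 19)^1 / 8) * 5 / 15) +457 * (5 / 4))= 48647119 / 85120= 571.51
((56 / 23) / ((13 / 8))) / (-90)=-224 / 13455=-0.02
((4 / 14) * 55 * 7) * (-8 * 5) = -4400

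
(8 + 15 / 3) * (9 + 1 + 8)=234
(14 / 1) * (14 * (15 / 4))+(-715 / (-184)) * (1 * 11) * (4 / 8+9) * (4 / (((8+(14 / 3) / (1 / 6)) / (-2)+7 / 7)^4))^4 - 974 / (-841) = 692911382341901505414076227 / 941253434451024237027983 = 736.16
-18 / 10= -9 / 5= -1.80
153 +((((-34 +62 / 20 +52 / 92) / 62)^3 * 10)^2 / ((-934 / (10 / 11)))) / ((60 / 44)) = 18023699574379642609524650111 / 117802711914917107205760000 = 153.00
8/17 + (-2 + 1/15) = -373/255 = -1.46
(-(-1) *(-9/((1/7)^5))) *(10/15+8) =-1310946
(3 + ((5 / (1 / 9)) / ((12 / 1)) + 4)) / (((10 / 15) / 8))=129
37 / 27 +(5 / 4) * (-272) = -9143 / 27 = -338.63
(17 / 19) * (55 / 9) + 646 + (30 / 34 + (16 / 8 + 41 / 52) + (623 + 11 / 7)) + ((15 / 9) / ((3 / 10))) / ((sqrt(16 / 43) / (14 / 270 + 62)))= 41885 * sqrt(43) / 486 + 1354122661 / 1058148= 1844.85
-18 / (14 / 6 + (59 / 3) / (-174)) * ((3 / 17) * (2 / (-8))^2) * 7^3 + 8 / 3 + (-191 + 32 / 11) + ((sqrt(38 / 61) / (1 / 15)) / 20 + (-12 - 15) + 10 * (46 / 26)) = -7620899389 / 33810348 + 3 * sqrt(2318) / 244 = -224.81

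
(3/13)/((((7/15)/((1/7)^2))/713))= 32085/4459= 7.20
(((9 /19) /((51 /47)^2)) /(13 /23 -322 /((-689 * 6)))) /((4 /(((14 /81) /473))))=245042161 /4288037804028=0.00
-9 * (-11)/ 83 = 1.19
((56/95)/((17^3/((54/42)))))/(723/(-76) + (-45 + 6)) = -96/30190385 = -0.00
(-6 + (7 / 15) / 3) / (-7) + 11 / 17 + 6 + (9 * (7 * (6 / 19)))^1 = 2785444 / 101745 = 27.38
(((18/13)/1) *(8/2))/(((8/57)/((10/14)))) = 2565/91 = 28.19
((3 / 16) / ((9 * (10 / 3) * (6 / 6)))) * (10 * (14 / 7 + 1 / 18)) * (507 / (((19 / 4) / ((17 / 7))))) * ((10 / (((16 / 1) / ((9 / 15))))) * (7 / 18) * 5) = 531505 / 21888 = 24.28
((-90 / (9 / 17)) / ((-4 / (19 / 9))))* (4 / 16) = 1615 / 72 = 22.43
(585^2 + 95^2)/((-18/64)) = -11240000/9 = -1248888.89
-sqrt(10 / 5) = -sqrt(2) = -1.41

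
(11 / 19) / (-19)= -11 / 361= -0.03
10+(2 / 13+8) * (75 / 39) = 4340 / 169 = 25.68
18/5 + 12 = 78/5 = 15.60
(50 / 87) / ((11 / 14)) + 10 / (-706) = 242315 / 337821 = 0.72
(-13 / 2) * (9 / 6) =-39 / 4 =-9.75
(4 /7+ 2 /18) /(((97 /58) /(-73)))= -182062 /6111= -29.79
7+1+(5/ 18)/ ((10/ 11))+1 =335/ 36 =9.31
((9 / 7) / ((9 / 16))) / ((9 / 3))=16 / 21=0.76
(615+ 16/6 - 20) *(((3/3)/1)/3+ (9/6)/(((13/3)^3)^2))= 17320700947/86882562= 199.36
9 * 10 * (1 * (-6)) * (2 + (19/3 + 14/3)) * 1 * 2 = -14040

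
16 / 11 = 1.45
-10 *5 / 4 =-25 / 2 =-12.50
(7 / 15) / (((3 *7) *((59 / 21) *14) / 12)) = 2 / 295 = 0.01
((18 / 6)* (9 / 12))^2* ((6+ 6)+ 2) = 567 / 8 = 70.88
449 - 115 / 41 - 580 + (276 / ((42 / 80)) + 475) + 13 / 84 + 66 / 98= 20919419 / 24108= 867.74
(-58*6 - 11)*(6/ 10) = -215.40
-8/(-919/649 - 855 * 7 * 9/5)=1298/1748149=0.00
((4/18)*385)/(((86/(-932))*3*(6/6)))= -358820/1161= -309.06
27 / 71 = 0.38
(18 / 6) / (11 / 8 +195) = 24 / 1571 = 0.02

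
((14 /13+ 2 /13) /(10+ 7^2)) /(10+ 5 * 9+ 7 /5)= 0.00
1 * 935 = 935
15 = 15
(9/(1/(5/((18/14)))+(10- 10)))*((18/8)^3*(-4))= -25515/16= -1594.69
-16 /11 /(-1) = 16 /11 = 1.45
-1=-1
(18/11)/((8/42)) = 189/22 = 8.59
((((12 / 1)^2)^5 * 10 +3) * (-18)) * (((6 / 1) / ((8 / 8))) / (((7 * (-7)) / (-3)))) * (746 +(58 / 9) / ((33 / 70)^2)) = -18812342865490793112 / 5929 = -3172936897535974.55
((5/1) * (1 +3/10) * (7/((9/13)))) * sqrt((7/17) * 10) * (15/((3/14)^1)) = 41405 * sqrt(1190)/153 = 9335.44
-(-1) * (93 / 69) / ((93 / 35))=35 / 69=0.51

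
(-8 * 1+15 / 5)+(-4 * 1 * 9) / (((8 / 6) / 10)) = -275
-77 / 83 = -0.93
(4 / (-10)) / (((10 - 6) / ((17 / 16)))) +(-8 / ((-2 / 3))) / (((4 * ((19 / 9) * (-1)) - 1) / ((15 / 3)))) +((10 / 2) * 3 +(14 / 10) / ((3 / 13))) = 119197 / 8160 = 14.61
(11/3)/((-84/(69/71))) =-253/5964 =-0.04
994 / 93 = 10.69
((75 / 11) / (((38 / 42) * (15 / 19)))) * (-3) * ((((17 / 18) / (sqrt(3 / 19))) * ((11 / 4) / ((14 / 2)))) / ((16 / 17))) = -28.41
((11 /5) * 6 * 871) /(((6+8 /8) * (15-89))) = -28743 /1295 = -22.20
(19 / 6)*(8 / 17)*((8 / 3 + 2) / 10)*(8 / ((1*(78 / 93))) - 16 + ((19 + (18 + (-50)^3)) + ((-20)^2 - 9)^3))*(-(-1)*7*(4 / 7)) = 36671091968 / 221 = 165932542.84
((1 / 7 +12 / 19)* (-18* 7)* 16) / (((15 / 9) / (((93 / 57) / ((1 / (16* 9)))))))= -397260288 / 1805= -220088.80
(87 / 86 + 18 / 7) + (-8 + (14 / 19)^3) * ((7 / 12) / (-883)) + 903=3305430277827 / 3646011194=906.59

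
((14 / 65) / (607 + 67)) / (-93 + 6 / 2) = -7 / 1971450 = -0.00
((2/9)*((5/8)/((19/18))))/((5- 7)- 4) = -0.02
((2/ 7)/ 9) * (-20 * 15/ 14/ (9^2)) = -0.01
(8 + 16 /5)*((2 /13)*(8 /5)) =896 /325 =2.76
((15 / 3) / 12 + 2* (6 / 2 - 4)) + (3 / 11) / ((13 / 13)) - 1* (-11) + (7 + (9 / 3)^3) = 5767 / 132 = 43.69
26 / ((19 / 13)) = 338 / 19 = 17.79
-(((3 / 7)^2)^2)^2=-6561 / 5764801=-0.00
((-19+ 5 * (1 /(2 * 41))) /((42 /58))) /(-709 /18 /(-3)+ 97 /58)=-11754657 /6652660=-1.77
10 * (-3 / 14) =-15 / 7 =-2.14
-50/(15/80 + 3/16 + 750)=-400/6003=-0.07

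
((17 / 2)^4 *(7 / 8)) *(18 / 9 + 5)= 4092529 / 128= 31972.88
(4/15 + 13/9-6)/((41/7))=-1351/1845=-0.73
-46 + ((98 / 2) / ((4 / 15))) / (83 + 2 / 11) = -10685 / 244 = -43.79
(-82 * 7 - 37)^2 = 373321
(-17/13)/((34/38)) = -19/13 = -1.46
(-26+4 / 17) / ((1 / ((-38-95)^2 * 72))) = -557840304 / 17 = -32814135.53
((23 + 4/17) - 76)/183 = -299/1037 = -0.29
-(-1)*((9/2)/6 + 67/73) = 487/292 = 1.67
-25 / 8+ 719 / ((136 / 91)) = 16251 / 34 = 477.97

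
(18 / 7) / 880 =9 / 3080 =0.00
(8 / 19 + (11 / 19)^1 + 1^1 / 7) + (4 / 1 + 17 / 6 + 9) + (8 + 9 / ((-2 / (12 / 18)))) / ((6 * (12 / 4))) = 1087 / 63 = 17.25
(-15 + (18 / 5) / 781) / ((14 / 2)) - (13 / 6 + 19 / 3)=-581809 / 54670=-10.64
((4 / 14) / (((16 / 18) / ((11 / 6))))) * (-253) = -149.09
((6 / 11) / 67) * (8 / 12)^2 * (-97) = -776 / 2211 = -0.35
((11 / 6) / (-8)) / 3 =-11 / 144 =-0.08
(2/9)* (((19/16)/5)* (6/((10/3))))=19/200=0.10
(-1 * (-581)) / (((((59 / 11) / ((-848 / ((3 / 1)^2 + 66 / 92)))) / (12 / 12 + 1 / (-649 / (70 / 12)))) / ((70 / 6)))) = -1530532808560 / 14004063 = -109292.05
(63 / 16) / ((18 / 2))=7 / 16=0.44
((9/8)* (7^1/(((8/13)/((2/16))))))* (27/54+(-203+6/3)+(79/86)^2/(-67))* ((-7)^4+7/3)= -97787034955155/126856192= -770849.52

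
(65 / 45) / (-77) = -13 / 693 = -0.02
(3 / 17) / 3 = 1 / 17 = 0.06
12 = 12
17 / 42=0.40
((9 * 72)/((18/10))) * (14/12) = 420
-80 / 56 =-10 / 7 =-1.43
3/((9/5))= 5/3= 1.67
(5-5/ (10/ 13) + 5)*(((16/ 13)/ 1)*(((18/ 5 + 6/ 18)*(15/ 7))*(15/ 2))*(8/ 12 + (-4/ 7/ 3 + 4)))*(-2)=-221840/ 91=-2437.80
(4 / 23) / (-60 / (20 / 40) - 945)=-4 / 24495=-0.00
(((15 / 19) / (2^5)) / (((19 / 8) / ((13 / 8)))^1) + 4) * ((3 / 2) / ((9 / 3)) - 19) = -1716911 / 23104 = -74.31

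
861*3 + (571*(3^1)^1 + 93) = 4389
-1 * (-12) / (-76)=-3 / 19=-0.16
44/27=1.63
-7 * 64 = -448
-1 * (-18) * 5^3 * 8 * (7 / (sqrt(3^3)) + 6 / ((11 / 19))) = 14000 * sqrt(3) + 2052000 / 11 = 210794.17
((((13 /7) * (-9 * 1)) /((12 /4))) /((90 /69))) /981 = -299 /68670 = -0.00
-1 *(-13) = 13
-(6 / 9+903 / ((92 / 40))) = -27136 / 69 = -393.28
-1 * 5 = -5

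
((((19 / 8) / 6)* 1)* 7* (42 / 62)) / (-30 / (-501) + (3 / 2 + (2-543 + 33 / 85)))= -695555 / 199753336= -0.00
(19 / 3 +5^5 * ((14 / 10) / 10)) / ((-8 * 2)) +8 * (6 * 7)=29593 / 96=308.26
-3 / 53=-0.06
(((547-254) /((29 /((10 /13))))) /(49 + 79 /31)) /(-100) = -9083 /6024460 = -0.00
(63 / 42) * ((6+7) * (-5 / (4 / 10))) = -975 / 4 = -243.75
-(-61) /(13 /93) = 5673 /13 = 436.38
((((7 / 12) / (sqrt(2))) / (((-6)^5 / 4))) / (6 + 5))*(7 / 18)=-49*sqrt(2) / 9237888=-0.00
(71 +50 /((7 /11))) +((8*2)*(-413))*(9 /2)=-207105 /7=-29586.43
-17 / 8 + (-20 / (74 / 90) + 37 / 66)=-252881 / 9768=-25.89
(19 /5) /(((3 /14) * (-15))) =-266 /225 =-1.18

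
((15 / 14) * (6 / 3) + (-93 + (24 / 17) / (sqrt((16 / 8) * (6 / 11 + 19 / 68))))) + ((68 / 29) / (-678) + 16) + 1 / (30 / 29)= -50851589 / 688170 + 24 * sqrt(230758) / 10489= -72.79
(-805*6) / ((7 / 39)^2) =-1049490 / 7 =-149927.14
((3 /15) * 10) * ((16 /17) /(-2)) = -16 /17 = -0.94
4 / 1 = 4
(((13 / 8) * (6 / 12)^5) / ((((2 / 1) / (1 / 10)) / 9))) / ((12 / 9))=351 / 20480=0.02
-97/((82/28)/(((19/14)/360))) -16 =-238003/14760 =-16.12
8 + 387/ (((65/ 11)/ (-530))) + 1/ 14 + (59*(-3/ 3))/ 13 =-6316745/ 182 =-34707.39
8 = 8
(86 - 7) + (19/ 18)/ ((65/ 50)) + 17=11327/ 117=96.81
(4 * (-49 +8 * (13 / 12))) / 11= -44 / 3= -14.67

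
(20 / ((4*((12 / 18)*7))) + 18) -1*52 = -32.93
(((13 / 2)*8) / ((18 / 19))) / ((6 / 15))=137.22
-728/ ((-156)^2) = -7/ 234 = -0.03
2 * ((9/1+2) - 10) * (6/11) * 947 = 11364/11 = 1033.09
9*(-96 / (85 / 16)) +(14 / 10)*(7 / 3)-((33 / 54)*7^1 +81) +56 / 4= -352889 / 1530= -230.65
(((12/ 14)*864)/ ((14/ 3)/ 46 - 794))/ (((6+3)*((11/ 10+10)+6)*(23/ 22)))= -42240/ 7285607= -0.01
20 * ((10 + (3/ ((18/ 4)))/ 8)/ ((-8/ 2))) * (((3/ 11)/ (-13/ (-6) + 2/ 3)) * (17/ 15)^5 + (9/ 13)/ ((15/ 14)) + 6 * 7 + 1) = -5816686381/ 2632500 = -2209.57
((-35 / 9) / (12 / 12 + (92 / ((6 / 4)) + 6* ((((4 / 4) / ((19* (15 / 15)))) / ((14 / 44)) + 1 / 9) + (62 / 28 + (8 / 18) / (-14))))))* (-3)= 665 / 4394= 0.15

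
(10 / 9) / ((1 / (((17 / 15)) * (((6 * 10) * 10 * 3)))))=2266.67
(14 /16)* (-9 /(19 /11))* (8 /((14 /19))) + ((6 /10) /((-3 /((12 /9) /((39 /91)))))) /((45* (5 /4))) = -1002599 /20250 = -49.51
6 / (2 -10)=-3 / 4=-0.75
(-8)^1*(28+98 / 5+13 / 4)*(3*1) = -6102 / 5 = -1220.40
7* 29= 203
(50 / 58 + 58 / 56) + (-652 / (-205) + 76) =13496289 / 166460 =81.08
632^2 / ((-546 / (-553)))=15777248 / 39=404544.82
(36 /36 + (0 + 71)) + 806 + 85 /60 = 10553 /12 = 879.42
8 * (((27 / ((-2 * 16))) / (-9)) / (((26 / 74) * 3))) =37 / 52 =0.71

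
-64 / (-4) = 16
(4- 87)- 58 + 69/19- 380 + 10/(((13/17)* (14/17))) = -867075/1729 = -501.49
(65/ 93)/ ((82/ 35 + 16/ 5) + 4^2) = 175/ 5394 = 0.03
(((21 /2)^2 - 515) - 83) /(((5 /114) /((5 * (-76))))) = 4225866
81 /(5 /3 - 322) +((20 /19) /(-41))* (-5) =-93197 /748619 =-0.12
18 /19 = 0.95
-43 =-43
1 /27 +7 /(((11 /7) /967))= 1279352 /297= 4307.58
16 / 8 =2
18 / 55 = 0.33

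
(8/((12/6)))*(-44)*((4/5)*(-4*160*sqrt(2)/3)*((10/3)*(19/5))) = 3424256*sqrt(2)/9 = 538069.92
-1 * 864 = -864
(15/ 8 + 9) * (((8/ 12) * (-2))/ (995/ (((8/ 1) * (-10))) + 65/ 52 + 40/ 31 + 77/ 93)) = 21576/ 13495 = 1.60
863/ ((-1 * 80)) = -863/ 80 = -10.79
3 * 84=252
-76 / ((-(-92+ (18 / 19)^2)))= -6859 / 8222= -0.83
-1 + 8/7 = 1/7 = 0.14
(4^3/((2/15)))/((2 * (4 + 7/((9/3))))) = 720/19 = 37.89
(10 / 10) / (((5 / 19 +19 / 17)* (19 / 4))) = 34 / 223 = 0.15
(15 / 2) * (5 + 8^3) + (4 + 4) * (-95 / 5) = 7451 / 2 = 3725.50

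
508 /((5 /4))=2032 /5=406.40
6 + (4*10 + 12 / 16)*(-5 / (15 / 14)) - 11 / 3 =-1127 / 6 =-187.83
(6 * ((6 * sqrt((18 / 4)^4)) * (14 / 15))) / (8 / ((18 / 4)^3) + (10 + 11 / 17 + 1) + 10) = 3011499 / 96200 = 31.30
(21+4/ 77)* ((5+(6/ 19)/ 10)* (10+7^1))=13172246/ 7315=1800.72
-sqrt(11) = -3.32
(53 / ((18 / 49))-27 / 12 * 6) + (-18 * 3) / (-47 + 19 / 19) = 27314 / 207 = 131.95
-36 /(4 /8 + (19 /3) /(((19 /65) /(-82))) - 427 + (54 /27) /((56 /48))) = 1512 /92461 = 0.02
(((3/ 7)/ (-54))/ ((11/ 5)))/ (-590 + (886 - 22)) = -5/ 379764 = -0.00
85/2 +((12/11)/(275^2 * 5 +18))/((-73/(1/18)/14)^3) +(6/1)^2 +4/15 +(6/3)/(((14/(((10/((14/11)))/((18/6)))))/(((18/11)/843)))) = 4264542782986883237707/54140966509602904470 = 78.77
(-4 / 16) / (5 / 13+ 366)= -13 / 19052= -0.00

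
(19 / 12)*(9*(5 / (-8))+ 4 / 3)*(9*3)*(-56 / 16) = 41097 / 64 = 642.14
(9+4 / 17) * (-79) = -12403 / 17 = -729.59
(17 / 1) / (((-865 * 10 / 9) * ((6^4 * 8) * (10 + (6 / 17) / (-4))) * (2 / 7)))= -2023 / 3358137600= -0.00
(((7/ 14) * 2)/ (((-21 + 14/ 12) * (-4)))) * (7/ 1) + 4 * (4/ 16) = 37/ 34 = 1.09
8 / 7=1.14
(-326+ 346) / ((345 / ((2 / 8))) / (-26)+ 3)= -0.40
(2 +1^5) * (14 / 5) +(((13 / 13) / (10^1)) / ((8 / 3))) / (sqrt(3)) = sqrt(3) / 80 +42 / 5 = 8.42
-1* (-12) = 12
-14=-14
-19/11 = -1.73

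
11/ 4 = 2.75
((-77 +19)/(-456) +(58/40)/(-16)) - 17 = -309413/18240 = -16.96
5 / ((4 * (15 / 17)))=17 / 12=1.42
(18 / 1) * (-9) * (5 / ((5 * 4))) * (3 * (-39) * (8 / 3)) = 12636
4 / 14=2 / 7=0.29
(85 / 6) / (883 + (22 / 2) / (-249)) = 7055 / 439712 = 0.02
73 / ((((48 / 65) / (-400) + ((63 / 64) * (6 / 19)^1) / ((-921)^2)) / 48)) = -108761838016000 / 57292017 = -1898376.84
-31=-31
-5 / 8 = -0.62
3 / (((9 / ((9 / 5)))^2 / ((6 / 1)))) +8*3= 618 / 25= 24.72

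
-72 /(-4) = 18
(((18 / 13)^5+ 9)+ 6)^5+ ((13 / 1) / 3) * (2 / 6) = 207794938822746444064317076915975396 / 63507690133801349994276657237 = 3271964.99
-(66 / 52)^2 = -1.61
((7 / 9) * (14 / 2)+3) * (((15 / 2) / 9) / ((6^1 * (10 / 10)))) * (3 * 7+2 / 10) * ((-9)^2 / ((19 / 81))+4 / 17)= 11830978 / 1377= 8591.85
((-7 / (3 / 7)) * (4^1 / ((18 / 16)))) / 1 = -58.07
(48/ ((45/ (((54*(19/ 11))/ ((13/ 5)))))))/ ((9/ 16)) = 9728/ 143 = 68.03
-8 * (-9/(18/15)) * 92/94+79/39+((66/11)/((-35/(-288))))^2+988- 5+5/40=62537996401/17963400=3481.41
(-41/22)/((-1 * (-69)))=-41/1518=-0.03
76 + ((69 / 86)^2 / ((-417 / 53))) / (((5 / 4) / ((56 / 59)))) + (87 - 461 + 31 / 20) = -17984823157 / 60654596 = -296.51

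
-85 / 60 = -17 / 12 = -1.42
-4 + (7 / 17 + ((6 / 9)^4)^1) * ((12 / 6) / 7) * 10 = -21776 / 9639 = -2.26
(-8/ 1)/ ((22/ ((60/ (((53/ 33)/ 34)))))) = -24480/ 53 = -461.89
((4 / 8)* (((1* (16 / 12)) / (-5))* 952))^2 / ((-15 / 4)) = -14500864 / 3375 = -4296.55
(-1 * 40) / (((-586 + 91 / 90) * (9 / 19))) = 400 / 2771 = 0.14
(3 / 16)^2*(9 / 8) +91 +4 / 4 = 188497 / 2048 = 92.04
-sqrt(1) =-1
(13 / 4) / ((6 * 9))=0.06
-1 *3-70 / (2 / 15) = -528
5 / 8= 0.62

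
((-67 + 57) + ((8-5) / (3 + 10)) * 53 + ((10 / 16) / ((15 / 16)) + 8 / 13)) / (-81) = -137 / 3159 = -0.04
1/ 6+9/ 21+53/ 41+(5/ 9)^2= 102127/ 46494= 2.20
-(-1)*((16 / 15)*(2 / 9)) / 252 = 8 / 8505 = 0.00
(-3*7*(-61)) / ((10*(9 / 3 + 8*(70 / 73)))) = 93513 / 7790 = 12.00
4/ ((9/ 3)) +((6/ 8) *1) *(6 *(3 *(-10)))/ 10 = -73/ 6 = -12.17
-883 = -883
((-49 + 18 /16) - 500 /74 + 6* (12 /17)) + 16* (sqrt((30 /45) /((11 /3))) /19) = -253595 /5032 + 16* sqrt(22) /209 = -50.04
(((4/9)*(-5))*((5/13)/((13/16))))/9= -0.12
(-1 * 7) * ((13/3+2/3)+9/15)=-196/5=-39.20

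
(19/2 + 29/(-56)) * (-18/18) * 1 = -503/56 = -8.98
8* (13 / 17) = 104 / 17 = 6.12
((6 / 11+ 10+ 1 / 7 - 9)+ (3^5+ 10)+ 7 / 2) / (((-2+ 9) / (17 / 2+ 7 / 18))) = 1590440 / 4851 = 327.86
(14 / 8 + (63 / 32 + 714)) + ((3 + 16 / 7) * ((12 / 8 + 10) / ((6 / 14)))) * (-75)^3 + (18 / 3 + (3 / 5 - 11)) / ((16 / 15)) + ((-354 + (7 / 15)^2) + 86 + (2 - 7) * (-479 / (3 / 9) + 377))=-430777380157 / 7200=-59830191.69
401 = 401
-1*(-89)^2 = -7921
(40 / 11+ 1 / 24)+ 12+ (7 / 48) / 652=1799111 / 114752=15.68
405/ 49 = 8.27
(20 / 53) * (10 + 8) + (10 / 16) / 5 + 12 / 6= 3781 / 424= 8.92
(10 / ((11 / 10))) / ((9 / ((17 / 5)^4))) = 334084 / 2475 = 134.98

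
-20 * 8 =-160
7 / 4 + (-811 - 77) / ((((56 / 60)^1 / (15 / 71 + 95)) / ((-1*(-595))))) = -15307343503 / 284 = -53899096.84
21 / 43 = 0.49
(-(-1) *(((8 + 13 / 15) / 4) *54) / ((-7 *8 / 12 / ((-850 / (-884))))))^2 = 6579225 / 10816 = 608.29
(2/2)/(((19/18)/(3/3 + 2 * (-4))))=-126/19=-6.63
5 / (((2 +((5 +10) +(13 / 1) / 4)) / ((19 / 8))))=95 / 162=0.59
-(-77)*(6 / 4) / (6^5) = 77 / 5184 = 0.01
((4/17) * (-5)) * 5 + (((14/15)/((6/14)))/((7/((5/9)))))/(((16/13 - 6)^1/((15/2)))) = -175135/28458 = -6.15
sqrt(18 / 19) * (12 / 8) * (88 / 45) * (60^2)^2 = 114048000 * sqrt(38) / 19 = 37002057.27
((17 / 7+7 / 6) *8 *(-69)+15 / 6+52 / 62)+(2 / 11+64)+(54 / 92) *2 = -210367125 / 109802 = -1915.88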